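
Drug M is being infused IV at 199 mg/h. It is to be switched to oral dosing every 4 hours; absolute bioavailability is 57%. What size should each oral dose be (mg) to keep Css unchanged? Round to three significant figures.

1400 mg

To maintain the same Css, the systemic dosing rate must be unchanged: F·D/τ = infusion rate.
D = rate × τ / F = 199 × 4 / 0.57 = 1396 mg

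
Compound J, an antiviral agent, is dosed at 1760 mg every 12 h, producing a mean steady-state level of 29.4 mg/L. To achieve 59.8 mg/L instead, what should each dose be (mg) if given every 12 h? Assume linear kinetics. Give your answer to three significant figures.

3580 mg

For first-order elimination, Css ∝ F·D/(CL·τ); F and CL are unchanged, so Css ∝ D/τ.
D₂ = D₁ × (Css,target / Css,current) = 1760 × 59.8/29.4 = 3580 mg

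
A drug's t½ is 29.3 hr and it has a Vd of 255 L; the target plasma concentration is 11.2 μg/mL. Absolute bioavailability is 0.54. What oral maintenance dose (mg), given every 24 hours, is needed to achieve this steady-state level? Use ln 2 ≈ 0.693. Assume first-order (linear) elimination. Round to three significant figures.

3000 mg

CL = ln 2 · Vd / t½ = 0.693 × 255.0 / 29.3 = 6.031 L/h
D = CL × Css × τ / F = 6.031 × 11.2 × 24 / 0.54 = 3002 mg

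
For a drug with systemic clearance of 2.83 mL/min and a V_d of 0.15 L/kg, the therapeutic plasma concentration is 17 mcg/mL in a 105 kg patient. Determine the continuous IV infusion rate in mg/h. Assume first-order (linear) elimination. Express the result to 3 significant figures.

2.89 mg/h

CL = 2.83 mL/min × 60/1000 = 0.1698 L/h
Infusion rate = CL · Css = 0.1698 L/h × 17 mg/L = 2.887 mg/h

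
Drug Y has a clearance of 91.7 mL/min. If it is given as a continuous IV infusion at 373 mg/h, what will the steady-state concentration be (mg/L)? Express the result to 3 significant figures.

67.8 mg/L

CL = 91.7 mL/min = 91.7 × 0.06 = 5.502 L/h
Css = rate / CL = 373 / 5.502 = 67.79 mg/L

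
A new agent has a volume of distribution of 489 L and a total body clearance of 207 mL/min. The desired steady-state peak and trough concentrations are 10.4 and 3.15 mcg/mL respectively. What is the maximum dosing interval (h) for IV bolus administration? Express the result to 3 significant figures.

CL = 207 mL/min × 60/1000 = 12.42 L/h
k = CL / Vd = 12.42 / 489.0 = 0.02540 h⁻¹
Between IV bolus doses, concentration decays as C = C₀·e^(−kτ), so C_peak/C_trough = e^(kτ).
τ_max = ln(C_peak/C_trough) / k = ln(10.4/3.15) / 0.02540 = 1.194 / 0.02540 = 47.01 h

47.0 h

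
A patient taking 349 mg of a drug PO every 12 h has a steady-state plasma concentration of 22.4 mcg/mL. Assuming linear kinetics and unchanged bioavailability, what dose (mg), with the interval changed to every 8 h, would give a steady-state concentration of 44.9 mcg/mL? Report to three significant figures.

With linear kinetics, Css is proportional to dose rate (D/τ) at fixed clearance.
D₂ = D₁ × (Css,target / Css,current) × (τ₂/τ₁) = 349 × (44.9/22.4) × (8/12) = 466.4 mg

466 mg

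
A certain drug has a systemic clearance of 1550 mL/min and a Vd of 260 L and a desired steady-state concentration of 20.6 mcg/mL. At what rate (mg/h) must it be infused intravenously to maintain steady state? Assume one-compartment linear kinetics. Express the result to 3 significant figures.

1920 mg/h

Convert clearance: 1550 mL/min × 60 min/h ÷ 1000 mL/L = 93.00 L/h
R₀ = 93.00 × 20.6 = 1916 mg/h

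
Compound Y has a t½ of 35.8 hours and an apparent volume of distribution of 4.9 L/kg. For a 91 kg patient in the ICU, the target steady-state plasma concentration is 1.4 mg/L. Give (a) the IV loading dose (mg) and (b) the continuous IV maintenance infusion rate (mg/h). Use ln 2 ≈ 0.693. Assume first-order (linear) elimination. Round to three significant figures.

(a) 624 mg; (b) 12.1 mg/h

Vd = 4.9 L/kg × 91 kg = 445.9 L
LD = Vd × C = 445.9 × 1.4 = 624.3 mg
CL = 0.693 × Vd / t½ = 0.693 × 445.9 / 35.8 = 8.632 L/h
Infusion rate = CL × Css = 8.632 × 1.4 = 12.08 mg/h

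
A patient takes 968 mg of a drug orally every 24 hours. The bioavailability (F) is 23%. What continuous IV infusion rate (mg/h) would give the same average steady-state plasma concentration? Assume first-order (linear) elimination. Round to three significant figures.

Equivalent systemic input: infusion rate = F·D/τ.
Rate = 0.23 × 968 / 24 = 9.277 mg/h

9.28 mg/h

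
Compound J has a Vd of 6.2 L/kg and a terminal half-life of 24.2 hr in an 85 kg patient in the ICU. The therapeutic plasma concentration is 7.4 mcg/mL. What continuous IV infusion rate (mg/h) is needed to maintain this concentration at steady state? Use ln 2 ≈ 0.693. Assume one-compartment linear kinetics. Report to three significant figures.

112 mg/h

Vd = 6.2 L/kg × 85 kg = 527.0 L
CL = ln 2 · Vd / t½ = 0.693 × 527.0 / 24.2 = 15.09 L/h
Infusion rate = CL × Css = 15.09 × 7.4 = 111.7 mg/h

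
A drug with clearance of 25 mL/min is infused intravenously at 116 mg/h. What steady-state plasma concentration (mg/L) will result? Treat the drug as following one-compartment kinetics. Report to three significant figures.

Convert clearance: 25 mL/min × 60 min/h ÷ 1000 mL/L = 1.500 L/h
Css = rate / CL = 116 / 1.500 = 77.33 mg/L

77.3 mg/L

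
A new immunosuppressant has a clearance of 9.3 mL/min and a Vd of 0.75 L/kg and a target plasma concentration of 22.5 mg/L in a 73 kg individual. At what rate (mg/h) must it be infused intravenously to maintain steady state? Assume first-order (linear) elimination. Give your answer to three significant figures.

Convert clearance: 9.3 mL/min × 60 min/h ÷ 1000 mL/L = 0.5580 L/h
Infusion rate = CL · Css = 0.5580 L/h × 22.5 mg/L = 12.56 mg/h

12.6 mg/h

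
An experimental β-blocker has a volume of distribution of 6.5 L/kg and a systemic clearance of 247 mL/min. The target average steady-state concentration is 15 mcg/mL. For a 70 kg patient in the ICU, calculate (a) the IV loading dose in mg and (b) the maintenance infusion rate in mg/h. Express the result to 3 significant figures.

Vd = 6.5 L/kg × 70 kg = 455.0 L
Loading dose = Vd × C = 455.0 × 15 = 6825 mg
CL = 247 mL/min = 247 × 0.06 = 14.82 L/h
Infusion rate = 14.82 L/h × 15 mg/L = 222.3 mg/h

(a) 6830 mg; (b) 222 mg/h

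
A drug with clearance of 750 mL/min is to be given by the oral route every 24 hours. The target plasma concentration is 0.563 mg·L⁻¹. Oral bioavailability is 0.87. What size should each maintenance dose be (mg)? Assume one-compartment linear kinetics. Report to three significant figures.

699 mg

CL = 750 mL/min × 60/1000 = 45.00 L/h
D = CL × Css × τ / F = 45.00 × 0.563 × 24 / 0.87 = 698.9 mg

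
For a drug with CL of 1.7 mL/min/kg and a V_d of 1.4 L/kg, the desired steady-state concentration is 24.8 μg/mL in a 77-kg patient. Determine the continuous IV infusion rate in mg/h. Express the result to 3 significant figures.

195 mg/h

CL = 1.7 mL/min/kg × 77 kg = 130.9 mL/min = 130.9 × 60/1000 = 7.854 L/h
Maintenance depends on clearance, not Vd — rate in must match rate out.
Rate = CL × Css = 7.854 × 24.8 = 194.8 mg/h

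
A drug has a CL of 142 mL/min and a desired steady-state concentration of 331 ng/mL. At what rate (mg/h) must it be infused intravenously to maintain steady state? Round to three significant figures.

CL = 142 mL/min = 142 × 0.06 = 8.520 L/h
C = 331 ng/mL = 0.3310 mg/L
Rate = CL × Css = 8.520 × 0.331 = 2.820 mg/h

2.82 mg/h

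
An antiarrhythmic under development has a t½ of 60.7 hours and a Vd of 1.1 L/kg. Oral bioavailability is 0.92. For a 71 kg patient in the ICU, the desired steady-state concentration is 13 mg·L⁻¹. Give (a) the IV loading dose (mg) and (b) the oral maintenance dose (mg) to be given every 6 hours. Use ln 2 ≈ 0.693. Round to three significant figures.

Total Vd = 1.1 × 71 = 78.10 L
LD = Vd × C = 78.10 × 13 = 1015 mg
CL = 0.693 × Vd / t½ = 0.693 × 78.10 / 60.7 = 0.8917 L/h
D = CL × Css × τ / F = 0.8917 × 13 × 6 / 0.92 = 75.60 mg

(a) 1020 mg; (b) 75.6 mg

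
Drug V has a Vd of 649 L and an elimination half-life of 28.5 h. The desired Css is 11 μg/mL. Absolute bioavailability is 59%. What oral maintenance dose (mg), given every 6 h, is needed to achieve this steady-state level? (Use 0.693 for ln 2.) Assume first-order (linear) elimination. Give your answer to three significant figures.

1770 mg

CL = 0.693 × Vd / t½ = 0.693 × 649.0 / 28.5 = 15.78 L/h
D = CL × Css × τ / F = 15.78 × 11 × 6 / 0.59 = 1765 mg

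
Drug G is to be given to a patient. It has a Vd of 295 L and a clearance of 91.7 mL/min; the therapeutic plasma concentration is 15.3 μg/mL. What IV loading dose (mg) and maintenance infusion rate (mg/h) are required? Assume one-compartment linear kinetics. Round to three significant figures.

LD = Vd · C_target = 295.0 × 15.3 = 4514 mg
CL = 91.7 mL/min = 91.7 × 0.06 = 5.502 L/h
Infusion rate = 5.502 L/h × 15.3 mg/L = 84.18 mg/h

(a) 4510 mg; (b) 84.2 mg/h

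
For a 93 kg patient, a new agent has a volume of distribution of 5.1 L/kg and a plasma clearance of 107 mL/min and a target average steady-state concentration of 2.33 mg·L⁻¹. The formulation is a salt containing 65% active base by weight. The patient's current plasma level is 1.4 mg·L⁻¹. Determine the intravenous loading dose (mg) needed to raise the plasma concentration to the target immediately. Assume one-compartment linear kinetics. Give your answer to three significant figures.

Total Vd = 5.1 × 93 = 474.3 L
Concentration deficit ΔC = 2.33 − 1.4 = 0.9300 mg/L
LD = Vd × ΔC / S = 474.3 × 0.9300 / 0.65 = 678.6 mg

679 mg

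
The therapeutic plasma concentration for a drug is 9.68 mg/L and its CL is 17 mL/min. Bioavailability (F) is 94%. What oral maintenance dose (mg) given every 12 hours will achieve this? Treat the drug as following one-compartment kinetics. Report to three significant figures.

Convert clearance: 17 mL/min × 60 min/h ÷ 1000 mL/L = 1.020 L/h
D = CL × Css × τ / F = 1.020 × 9.68 × 12 / 0.94 = 126.0 mg

126 mg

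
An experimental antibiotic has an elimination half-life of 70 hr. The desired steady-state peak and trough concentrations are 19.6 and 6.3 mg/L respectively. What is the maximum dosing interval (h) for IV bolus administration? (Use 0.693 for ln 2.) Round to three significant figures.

115 h

k = 0.693 / t½ = 0.693 / 70 = 0.009900 h⁻¹
Between IV bolus doses, concentration decays as C = C₀·e^(−kτ), so C_peak/C_trough = e^(kτ).
τ_max = ln(C_peak/C_trough) / k = ln(19.6/6.3) / 0.009900 = 1.135 / 0.009900 = 114.6 h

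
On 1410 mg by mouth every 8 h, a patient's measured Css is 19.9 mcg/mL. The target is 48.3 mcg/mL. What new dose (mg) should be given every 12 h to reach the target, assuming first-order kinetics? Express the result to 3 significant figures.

5130 mg

With linear kinetics, Css is proportional to dose rate (D/τ) at fixed clearance.
D₂ = D₁ × (Css,target / Css,current) × (τ₂/τ₁) = 1410 × (48.3/19.9) × (12/8) = 5133 mg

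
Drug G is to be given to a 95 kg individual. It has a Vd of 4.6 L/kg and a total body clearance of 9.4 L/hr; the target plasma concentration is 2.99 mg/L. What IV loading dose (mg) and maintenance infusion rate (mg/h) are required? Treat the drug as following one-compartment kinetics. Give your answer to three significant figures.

Vd = 4.6 L/kg × 95 kg = 437.0 L
Loading: fill Vd to C_target → 437.0 L × 2.99 mg/L = 1307 mg
Maintenance: replace elimination → rate = CL × Css = 9.400 × 2.99 = 28.11 mg/h

(a) 1310 mg; (b) 28.1 mg/h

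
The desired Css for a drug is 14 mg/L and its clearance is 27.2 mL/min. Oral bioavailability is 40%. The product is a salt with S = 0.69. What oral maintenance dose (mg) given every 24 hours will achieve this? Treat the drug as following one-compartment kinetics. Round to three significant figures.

1990 mg

CL = 27.2 mL/min = 27.2 × 0.06 = 1.632 L/h
D = CL × Css × τ / F / S = 1.632 × 14 × 24 / 0.4 / 0.69 = 1987 mg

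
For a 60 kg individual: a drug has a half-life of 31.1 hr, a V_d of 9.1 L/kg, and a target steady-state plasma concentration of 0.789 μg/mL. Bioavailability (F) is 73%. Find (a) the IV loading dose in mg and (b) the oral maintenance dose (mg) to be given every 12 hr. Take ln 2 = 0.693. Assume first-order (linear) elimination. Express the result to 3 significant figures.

(a) 431 mg; (b) 158 mg

Total Vd = 9.1 × 60 = 546.0 L
LD = Vd × C = 546.0 × 0.789 = 430.8 mg
CL = 0.693 × Vd / t½ = 0.693 × 546.0 / 31.1 = 12.17 L/h
D = CL × Css × τ / F = 12.17 × 0.789 × 12 / 0.73 = 157.8 mg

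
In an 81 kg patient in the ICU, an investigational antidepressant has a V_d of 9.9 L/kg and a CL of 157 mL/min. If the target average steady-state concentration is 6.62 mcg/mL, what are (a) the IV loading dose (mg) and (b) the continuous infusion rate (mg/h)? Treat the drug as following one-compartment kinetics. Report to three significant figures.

Total Vd = 9.9 × 81 = 801.9 L
Loading: fill Vd to C_target → 801.9 L × 6.62 mg/L = 5309 mg
CL = 157 mL/min = 157 × 0.06 = 9.420 L/h
Maintenance infusion rate = CL × Css = 9.420 × 6.62 = 62.36 mg/h

(a) 5310 mg; (b) 62.4 mg/h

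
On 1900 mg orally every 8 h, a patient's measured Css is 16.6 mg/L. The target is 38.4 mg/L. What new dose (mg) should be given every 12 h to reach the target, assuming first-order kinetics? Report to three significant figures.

For first-order elimination, Css ∝ F·D/(CL·τ); F and CL are unchanged, so Css ∝ D/τ.
D₂ = D₁ × (Css,target / Css,current) × (τ₂/τ₁) = 1900 × (38.4/16.6) × (12/8) = 6593 mg

6590 mg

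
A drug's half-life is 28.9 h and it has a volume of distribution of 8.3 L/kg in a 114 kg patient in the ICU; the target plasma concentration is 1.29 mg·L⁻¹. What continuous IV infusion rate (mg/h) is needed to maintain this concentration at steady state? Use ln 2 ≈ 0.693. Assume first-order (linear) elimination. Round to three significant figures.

Vd(total) = 114 kg × 8.3 L/kg = 946.2 L
CL = ln 2 · Vd / t½ = 0.693 × 946.2 / 28.9 = 22.69 L/h
Infusion rate = CL × Css = 22.69 × 1.29 = 29.27 mg/h

29.3 mg/h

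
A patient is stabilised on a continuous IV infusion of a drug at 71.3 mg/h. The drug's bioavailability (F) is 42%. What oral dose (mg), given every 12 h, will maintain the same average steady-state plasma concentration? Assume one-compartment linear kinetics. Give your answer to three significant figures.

To maintain the same Css, the systemic dosing rate must be unchanged: F·D/τ = infusion rate.
D = rate × τ / F = 71.3 × 12 / 0.42 = 2037 mg

2040 mg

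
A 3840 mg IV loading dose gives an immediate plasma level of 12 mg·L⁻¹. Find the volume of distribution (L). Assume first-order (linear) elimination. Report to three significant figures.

Immediately after an IV bolus, C₀ = Dose / Vd, so Vd = Dose / C₀.
Vd = 3840 / 12 = 320.0 L

320 L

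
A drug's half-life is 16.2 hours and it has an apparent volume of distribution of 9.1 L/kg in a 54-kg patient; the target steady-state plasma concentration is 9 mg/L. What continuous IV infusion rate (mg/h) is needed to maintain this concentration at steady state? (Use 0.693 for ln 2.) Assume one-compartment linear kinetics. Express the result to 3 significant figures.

189 mg/h

Total Vd = 9.1 × 54 = 491.4 L
CL = 0.693 × Vd / t½ = 0.693 × 491.4 / 16.2 = 21.02 L/h
Infusion rate = CL × Css = 21.02 × 9 = 189.2 mg/h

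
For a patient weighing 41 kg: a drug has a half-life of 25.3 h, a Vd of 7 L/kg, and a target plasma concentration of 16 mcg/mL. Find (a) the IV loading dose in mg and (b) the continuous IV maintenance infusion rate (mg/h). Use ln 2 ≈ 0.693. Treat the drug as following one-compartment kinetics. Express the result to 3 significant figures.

(a) 4590 mg; (b) 126 mg/h

Vd(total) = 41 kg × 7 L/kg = 287.0 L
LD = Vd × C = 287.0 × 16 = 4592 mg
CL = 0.693 × Vd / t½ = 0.693 × 287.0 / 25.3 = 7.861 L/h
Infusion rate = CL × Css = 7.861 × 16 = 125.8 mg/h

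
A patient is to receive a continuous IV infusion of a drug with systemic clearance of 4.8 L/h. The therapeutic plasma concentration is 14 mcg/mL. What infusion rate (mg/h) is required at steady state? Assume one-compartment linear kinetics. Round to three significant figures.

R₀ = 4.800 × 14 = 67.20 mg/h

67.2 mg/h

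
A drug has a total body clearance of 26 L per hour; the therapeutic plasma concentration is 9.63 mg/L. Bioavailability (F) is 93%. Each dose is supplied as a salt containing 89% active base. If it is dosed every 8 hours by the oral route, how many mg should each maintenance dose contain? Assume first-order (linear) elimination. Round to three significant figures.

2420 mg

D = CL × Css × τ / F / S = 26.00 × 9.63 × 8 / 0.93 / 0.89 = 2420 mg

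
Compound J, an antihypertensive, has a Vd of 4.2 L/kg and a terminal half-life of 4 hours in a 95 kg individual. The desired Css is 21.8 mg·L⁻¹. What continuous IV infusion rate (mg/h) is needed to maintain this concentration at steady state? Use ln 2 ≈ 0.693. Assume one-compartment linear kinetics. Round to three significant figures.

1510 mg/h

Vd = 4.2 L/kg × 95 kg = 399.0 L
k = 0.693/4 = 0.1733 h⁻¹, so CL = k·Vd = 0.1733 × 399.0 = 69.15 L/h
Infusion rate = CL × Css = 69.15 × 21.8 = 1507 mg/h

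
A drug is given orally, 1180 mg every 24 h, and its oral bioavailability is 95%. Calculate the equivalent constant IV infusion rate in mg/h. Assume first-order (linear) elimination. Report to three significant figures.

46.7 mg/h

Equivalent systemic input: infusion rate = F·D/τ.
Rate = 0.95 × 1180 / 24 = 46.71 mg/h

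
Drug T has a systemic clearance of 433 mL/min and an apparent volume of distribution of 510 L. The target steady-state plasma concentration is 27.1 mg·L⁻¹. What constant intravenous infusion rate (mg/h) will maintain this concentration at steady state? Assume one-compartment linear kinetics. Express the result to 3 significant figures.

704 mg/h

CL = 433 mL/min × 60/1000 = 25.98 L/h
Maintenance depends on clearance, not Vd — rate in must match rate out.
Rate = CL × Css = 25.98 × 27.1 = 704.1 mg/h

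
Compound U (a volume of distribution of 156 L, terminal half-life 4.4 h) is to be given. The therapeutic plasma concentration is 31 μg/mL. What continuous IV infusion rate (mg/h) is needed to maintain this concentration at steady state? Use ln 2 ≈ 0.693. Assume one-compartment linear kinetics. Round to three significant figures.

CL = ln 2 · Vd / t½ = 0.693 × 156.0 / 4.4 = 24.57 L/h
Infusion rate = CL × Css = 24.57 × 31 = 761.7 mg/h

762 mg/h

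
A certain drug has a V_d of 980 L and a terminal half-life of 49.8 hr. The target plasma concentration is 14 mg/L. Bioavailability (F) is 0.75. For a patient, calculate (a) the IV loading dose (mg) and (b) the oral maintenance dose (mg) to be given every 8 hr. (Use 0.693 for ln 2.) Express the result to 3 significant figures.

LD = Vd × C = 980.0 × 14 = 13720 mg
CL = 0.693 × Vd / t½ = 0.693 × 980.0 / 49.8 = 13.64 L/h
D = CL × Css × τ / F = 13.64 × 14 × 8 / 0.75 = 2037 mg

(a) 13700 mg; (b) 2040 mg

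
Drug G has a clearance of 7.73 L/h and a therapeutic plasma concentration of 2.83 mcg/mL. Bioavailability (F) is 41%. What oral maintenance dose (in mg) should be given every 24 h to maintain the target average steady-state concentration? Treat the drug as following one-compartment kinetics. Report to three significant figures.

1280 mg

D = CL × Css × τ / F = 7.730 × 2.83 × 24 / 0.41 = 1281 mg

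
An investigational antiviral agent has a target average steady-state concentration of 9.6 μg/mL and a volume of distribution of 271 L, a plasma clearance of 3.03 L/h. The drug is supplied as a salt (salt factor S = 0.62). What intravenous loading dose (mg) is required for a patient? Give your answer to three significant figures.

4200 mg

The loading dose fills Vd to the target concentration; clearance is irrelevant here.
LD = Vd × C / S = 271.0 × 9.600 / 0.62 = 4196 mg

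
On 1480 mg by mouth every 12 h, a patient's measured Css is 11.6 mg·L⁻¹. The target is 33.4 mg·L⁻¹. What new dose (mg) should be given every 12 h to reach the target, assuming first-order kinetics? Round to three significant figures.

With linear kinetics, Css is proportional to dose rate (D/τ) at fixed clearance.
D₂ = D₁ × (Css,target / Css,current) = 1480 × 33.4/11.6 = 4261 mg

4260 mg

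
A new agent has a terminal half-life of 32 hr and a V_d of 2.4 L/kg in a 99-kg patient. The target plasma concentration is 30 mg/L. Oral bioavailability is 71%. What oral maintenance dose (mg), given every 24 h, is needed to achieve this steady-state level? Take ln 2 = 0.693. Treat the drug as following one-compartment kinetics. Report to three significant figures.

5220 mg

Total Vd = 2.4 × 99 = 237.6 L
CL = 0.693 × Vd / t½ = 0.693 × 237.6 / 32 = 5.146 L/h
D = CL × Css × τ / F = 5.146 × 30 × 24 / 0.71 = 5218 mg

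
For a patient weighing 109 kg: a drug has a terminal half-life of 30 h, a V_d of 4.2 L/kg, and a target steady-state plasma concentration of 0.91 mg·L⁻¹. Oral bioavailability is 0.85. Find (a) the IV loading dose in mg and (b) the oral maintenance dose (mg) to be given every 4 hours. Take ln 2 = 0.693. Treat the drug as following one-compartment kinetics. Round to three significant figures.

(a) 417 mg; (b) 45.3 mg

Total Vd = 4.2 × 109 = 457.8 L
LD = Vd × C = 457.8 × 0.91 = 416.6 mg
CL = 0.693 × Vd / t½ = 0.693 × 457.8 / 30 = 10.58 L/h
D = CL × Css × τ / F = 10.58 × 0.91 × 4 / 0.85 = 45.31 mg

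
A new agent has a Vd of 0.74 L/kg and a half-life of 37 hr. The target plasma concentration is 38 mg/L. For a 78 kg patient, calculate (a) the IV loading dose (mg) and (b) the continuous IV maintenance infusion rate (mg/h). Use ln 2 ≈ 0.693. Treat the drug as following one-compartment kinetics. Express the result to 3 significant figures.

(a) 2190 mg; (b) 41.1 mg/h

Total Vd = 0.74 × 78 = 57.72 L
LD = Vd × C = 57.72 × 38 = 2193 mg
CL = 0.693 × Vd / t½ = 0.693 × 57.72 / 37 = 1.081 L/h
Infusion rate = CL × Css = 1.081 × 38 = 41.08 mg/h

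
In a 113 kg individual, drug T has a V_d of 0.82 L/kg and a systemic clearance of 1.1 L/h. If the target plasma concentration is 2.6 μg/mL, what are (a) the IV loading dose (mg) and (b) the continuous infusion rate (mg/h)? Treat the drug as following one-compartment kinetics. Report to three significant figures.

(a) 241 mg; (b) 2.86 mg/h

Vd = 0.82 L/kg × 113 kg = 92.66 L
Loading: fill Vd to C_target → 92.66 L × 2.6 mg/L = 240.9 mg
Maintenance: replace elimination → rate = CL × Css = 1.100 × 2.6 = 2.860 mg/h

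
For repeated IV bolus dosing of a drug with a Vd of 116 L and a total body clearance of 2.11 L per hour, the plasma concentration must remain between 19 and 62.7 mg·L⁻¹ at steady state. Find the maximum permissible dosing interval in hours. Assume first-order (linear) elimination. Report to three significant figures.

k = CL / Vd = 2.110 / 116.0 = 0.01819 h⁻¹
Between IV bolus doses, concentration decays as C = C₀·e^(−kτ), so C_peak/C_trough = e^(kτ).
τ_max = ln(C_peak/C_trough) / k = ln(62.7/19) / 0.01819 = 1.194 / 0.01819 = 65.64 h

65.6 h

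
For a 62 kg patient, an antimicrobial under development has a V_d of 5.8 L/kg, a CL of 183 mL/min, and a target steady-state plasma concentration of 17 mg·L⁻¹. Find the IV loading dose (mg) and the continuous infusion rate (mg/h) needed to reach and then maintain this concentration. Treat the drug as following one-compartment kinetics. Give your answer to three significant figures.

Vd = 5.8 L/kg × 62 kg = 359.6 L
Loading dose = Vd × C = 359.6 × 17 = 6113 mg
CL = 183 mL/min = 183 × 0.06 = 10.98 L/h
Infusion rate = 10.98 L/h × 17 mg/L = 186.7 mg/h

(a) 6110 mg; (b) 187 mg/h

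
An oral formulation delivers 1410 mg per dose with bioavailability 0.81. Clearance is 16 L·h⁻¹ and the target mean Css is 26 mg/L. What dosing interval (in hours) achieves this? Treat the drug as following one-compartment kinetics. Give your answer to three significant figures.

F·D/τ = CL·Css → τ = F·D / (CL·Css).
τ = 0.81 × 1410 / (16 × 26) = 2.745 h

2.75 h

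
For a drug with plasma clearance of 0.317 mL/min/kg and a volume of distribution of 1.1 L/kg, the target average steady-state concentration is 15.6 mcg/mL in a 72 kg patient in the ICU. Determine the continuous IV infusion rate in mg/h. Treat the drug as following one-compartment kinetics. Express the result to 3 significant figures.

21.4 mg/h

CL = 0.317 mL/min/kg × 72 kg = 22.82 mL/min = 22.82 × 60/1000 = 1.369 L/h
Rate = CL × Css = 1.369 × 15.6 = 21.36 mg/h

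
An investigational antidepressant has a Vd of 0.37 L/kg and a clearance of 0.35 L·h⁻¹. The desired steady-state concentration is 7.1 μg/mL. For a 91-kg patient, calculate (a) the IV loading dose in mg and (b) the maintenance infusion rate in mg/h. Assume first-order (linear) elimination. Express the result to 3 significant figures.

(a) 239 mg; (b) 2.49 mg/h

Total Vd = 0.37 × 91 = 33.67 L
LD = Vd · C_target = 33.67 × 7.1 = 239.1 mg
Infusion rate = 0.3500 L/h × 7.1 mg/L = 2.485 mg/h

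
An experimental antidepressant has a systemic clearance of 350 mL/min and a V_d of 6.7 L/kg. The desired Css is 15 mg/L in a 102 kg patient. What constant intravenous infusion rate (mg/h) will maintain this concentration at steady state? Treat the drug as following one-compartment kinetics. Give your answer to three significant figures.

315 mg/h

CL = 350 mL/min = 350 × 0.06 = 21.00 L/h
Vd does not affect the maintenance rate; only clearance governs steady-state input.
Infusion rate = CL · Css = 21.00 L/h × 15 mg/L = 315.0 mg/h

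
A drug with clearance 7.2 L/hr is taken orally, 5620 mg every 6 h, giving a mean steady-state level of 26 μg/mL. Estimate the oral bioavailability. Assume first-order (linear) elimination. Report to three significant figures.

0.200

F·D/τ = CL·Css at steady state → F = CL·Css·τ / D.
F = 7.2 × 26 × 6 / 5620 = 0.200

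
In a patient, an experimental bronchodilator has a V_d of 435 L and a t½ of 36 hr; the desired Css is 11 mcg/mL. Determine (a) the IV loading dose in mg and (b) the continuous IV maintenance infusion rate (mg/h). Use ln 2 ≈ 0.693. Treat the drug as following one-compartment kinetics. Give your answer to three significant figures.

LD = Vd × C = 435.0 × 11 = 4785 mg
CL = 0.693 × Vd / t½ = 0.693 × 435.0 / 36 = 8.374 L/h
Infusion rate = CL × Css = 8.374 × 11 = 92.11 mg/h

(a) 4790 mg; (b) 92.1 mg/h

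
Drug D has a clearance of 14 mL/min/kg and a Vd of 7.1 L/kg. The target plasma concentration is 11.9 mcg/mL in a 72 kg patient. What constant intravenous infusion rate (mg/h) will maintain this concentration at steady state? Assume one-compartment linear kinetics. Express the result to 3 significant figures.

720 mg/h

CL = 14 mL/min/kg × 72 kg = 1008 mL/min = 1008 × 60/1000 = 60.48 L/h
At steady state, infusion rate equals elimination rate: rate in = CL × Css.
R₀ = 60.48 × 11.9 = 719.7 mg/h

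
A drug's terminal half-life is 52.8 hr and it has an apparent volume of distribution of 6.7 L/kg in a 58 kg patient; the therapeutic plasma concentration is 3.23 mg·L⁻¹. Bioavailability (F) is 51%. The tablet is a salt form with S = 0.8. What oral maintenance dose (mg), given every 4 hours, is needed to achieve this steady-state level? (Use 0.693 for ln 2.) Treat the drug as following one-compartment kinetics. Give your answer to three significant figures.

Total Vd = 6.7 × 58 = 388.6 L
CL = ln 2 · Vd / t½ = 0.693 × 388.6 / 52.8 = 5.100 L/h
D = CL × Css × τ / F / S = 5.100 × 3.23 × 4 / 0.51 / 0.8 = 161.5 mg

162 mg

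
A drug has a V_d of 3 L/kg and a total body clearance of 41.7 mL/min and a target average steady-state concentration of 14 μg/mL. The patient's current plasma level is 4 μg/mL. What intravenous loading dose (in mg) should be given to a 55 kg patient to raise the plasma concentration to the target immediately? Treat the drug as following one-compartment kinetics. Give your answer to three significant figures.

1650 mg

Vd(total) = 55 kg × 3 L/kg = 165.0 L
Concentration deficit ΔC = 14 − 4 = 10.00 mg/L
LD = Vd × ΔC = 165.0 × 10.00 = 1650 mg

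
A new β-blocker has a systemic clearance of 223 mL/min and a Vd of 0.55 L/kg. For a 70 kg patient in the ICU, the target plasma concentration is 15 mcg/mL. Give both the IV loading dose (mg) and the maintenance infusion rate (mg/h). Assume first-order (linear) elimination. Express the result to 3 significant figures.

Vd(total) = 70 kg × 0.55 L/kg = 38.50 L
Loading: fill Vd to C_target → 38.50 L × 15 mg/L = 577.5 mg
CL = 223 mL/min × 60/1000 = 13.38 L/h
Infusion rate = 13.38 L/h × 15 mg/L = 200.7 mg/h

(a) 578 mg; (b) 201 mg/h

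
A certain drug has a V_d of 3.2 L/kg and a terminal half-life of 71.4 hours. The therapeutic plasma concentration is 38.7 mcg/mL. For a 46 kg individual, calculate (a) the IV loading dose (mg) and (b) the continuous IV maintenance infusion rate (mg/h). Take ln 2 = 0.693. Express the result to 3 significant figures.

Vd(total) = 46 kg × 3.2 L/kg = 147.2 L
LD = Vd × C = 147.2 × 38.7 = 5697 mg
CL = 0.693 × Vd / t½ = 0.693 × 147.2 / 71.4 = 1.429 L/h
Infusion rate = CL × Css = 1.429 × 38.7 = 55.30 mg/h

(a) 5700 mg; (b) 55.3 mg/h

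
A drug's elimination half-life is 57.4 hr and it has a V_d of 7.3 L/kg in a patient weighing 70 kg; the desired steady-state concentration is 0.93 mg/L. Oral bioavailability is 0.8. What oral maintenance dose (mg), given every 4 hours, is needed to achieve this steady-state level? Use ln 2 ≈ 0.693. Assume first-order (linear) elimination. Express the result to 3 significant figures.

Vd = 7.3 L/kg × 70 kg = 511.0 L
CL = 0.693 × Vd / t½ = 0.693 × 511.0 / 57.4 = 6.169 L/h
D = CL × Css × τ / F = 6.169 × 0.93 × 4 / 0.8 = 28.69 mg

28.7 mg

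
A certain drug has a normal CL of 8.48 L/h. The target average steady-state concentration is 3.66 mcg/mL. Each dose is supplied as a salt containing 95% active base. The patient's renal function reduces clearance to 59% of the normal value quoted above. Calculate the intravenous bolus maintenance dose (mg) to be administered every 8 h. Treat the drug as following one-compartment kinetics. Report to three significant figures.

Patient clearance = 0.59 × 8.480 = 5.003 L/h
At steady state, dose per interval replaces the amount cleared in that interval: S·D/τ = CL·Css.
D = CL × Css × τ / S = 5.003 × 3.66 × 8 / 0.95 = 154.2 mg

154 mg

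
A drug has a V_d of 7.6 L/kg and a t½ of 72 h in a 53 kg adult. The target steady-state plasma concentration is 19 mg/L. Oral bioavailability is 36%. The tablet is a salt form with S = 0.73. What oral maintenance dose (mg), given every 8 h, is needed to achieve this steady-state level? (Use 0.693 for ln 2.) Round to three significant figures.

2240 mg

Vd = 7.6 L/kg × 53 kg = 402.8 L
CL = 0.693 × Vd / t½ = 0.693 × 402.8 / 72 = 3.877 L/h
D = CL × Css × τ / F / S = 3.877 × 19 × 8 / 0.36 / 0.73 = 2242 mg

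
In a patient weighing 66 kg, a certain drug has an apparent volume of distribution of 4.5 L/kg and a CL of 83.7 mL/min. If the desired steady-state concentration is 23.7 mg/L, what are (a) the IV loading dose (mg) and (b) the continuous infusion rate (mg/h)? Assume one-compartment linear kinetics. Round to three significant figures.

(a) 7040 mg; (b) 119 mg/h

Vd(total) = 66 kg × 4.5 L/kg = 297.0 L
Loading: fill Vd to C_target → 297.0 L × 23.7 mg/L = 7039 mg
CL = 83.7 mL/min = 83.7 × 0.06 = 5.022 L/h
Maintenance: replace elimination → rate = CL × Css = 5.022 × 23.7 = 119.0 mg/h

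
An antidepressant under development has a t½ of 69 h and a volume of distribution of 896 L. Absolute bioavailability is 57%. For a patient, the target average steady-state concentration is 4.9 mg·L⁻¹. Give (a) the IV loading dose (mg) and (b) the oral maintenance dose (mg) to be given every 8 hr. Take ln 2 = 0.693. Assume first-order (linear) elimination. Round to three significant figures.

LD = Vd × C = 896.0 × 4.9 = 4390 mg
CL = 0.693 × Vd / t½ = 0.693 × 896.0 / 69 = 8.999 L/h
D = CL × Css × τ / F = 8.999 × 4.9 × 8 / 0.57 = 618.9 mg

(a) 4390 mg; (b) 619 mg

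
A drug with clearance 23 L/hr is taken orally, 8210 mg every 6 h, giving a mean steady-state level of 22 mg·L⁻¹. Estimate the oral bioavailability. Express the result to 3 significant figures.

F·D/τ = CL·Css at steady state → F = CL·Css·τ / D.
F = 23 × 22 × 6 / 8210 = 0.370

0.370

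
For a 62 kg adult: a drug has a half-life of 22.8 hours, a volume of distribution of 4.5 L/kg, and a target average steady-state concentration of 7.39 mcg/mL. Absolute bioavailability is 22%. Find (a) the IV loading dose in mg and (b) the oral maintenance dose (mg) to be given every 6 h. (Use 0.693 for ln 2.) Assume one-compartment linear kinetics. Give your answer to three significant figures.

(a) 2060 mg; (b) 1710 mg

Total Vd = 4.5 × 62 = 279.0 L
LD = Vd × C = 279.0 × 7.39 = 2062 mg
CL = 0.693 × Vd / t½ = 0.693 × 279.0 / 22.8 = 8.480 L/h
D = CL × Css × τ / F = 8.480 × 7.39 × 6 / 0.22 = 1709 mg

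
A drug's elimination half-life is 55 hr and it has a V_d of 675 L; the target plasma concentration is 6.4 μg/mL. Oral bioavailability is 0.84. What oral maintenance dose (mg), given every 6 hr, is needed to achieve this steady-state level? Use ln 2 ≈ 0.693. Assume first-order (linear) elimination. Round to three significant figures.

k = 0.693/55 = 0.01260 h⁻¹, so CL = k·Vd = 0.01260 × 675.0 = 8.505 L/h
D = CL × Css × τ / F = 8.505 × 6.4 × 6 / 0.84 = 388.8 mg

389 mg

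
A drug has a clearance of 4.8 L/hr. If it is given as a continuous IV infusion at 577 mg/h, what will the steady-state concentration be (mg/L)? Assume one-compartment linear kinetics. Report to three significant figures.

Css = rate / CL = 577 / 4.800 = 120.2 mg/L

120 mg/L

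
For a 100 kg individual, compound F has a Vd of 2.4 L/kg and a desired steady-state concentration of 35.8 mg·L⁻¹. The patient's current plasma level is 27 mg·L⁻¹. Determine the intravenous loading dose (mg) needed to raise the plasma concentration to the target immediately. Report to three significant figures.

2110 mg

Vd(total) = 100 kg × 2.4 L/kg = 240.0 L
The loading dose fills Vd to the target concentration.
Concentration deficit ΔC = 35.8 − 27 = 8.800 mg/L
LD = Vd × ΔC = 240.0 × 8.800 = 2112 mg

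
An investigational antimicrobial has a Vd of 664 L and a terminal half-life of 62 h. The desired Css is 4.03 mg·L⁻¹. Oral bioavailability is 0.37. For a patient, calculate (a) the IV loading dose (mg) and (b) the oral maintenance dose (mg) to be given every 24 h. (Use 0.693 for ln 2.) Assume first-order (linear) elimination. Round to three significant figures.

LD = Vd × C = 664.0 × 4.03 = 2676 mg
CL = 0.693 × Vd / t½ = 0.693 × 664.0 / 62 = 7.422 L/h
D = CL × Css × τ / F = 7.422 × 4.03 × 24 / 0.37 = 1940 mg

(a) 2680 mg; (b) 1940 mg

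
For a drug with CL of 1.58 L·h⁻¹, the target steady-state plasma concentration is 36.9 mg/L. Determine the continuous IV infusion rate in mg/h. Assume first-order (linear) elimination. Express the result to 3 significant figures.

Rate = CL × Css = 1.580 × 36.9 = 58.30 mg/h

58.3 mg/h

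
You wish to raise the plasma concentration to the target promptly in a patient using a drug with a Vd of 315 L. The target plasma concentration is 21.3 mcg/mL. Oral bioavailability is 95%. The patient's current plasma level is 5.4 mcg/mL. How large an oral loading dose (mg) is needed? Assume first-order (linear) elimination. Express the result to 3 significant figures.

5270 mg

The loading dose fills Vd to the target concentration.
Concentration deficit ΔC = 21.3 − 5.4 = 15.90 mg/L
LD = Vd × ΔC / F = 315.0 × 15.90 / 0.95 = 5272 mg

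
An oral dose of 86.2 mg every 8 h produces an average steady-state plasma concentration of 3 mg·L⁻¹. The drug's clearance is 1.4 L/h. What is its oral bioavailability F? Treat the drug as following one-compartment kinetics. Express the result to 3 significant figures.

0.390

F·D/τ = CL·Css at steady state → F = CL·Css·τ / D.
F = 1.4 × 3 × 8 / 86.2 = 0.390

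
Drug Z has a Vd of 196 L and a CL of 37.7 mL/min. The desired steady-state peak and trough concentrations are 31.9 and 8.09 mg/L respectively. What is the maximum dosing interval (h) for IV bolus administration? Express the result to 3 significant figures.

CL = 37.7 mL/min × 60/1000 = 2.262 L/h
k = CL / Vd = 2.262 / 196.0 = 0.01154 h⁻¹
Between IV bolus doses, concentration decays as C = C₀·e^(−kτ), so C_peak/C_trough = e^(kτ).
τ_max = ln(C_peak/C_trough) / k = ln(31.9/8.09) / 0.01154 = 1.372 / 0.01154 = 118.9 h

119 h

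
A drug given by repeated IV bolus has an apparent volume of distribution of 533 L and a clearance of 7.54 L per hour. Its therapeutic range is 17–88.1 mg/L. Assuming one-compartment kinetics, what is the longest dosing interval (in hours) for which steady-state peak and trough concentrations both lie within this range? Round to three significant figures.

116 h

k = CL / Vd = 7.540 / 533.0 = 0.01415 h⁻¹
Between IV bolus doses, concentration decays as C = C₀·e^(−kτ), so C_peak/C_trough = e^(kτ).
τ_max = ln(C_peak/C_trough) / k = ln(88.1/17) / 0.01415 = 1.645 / 0.01415 = 116.3 h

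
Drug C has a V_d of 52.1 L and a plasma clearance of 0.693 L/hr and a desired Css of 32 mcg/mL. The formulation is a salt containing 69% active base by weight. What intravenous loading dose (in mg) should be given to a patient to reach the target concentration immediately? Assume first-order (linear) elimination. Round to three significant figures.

LD = Vd × C / S = 52.10 × 32.00 / 0.69 = 2416 mg

2420 mg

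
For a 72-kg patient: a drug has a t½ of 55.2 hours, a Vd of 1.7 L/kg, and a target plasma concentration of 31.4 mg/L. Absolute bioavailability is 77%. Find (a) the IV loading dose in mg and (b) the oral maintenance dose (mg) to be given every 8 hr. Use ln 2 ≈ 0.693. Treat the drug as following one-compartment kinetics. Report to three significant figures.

Total Vd = 1.7 × 72 = 122.4 L
LD = Vd × C = 122.4 × 31.4 = 3843 mg
CL = 0.693 × Vd / t½ = 0.693 × 122.4 / 55.2 = 1.537 L/h
D = CL × Css × τ / F = 1.537 × 31.4 × 8 / 0.77 = 501.4 mg

(a) 3840 mg; (b) 501 mg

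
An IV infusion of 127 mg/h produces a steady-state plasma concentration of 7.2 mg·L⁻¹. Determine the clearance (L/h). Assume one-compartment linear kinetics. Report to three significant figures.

17.6 L/h

At steady state, infusion rate = CL × Css, so CL = rate / Css.
CL = 127 / 7.2 = 17.64 L/h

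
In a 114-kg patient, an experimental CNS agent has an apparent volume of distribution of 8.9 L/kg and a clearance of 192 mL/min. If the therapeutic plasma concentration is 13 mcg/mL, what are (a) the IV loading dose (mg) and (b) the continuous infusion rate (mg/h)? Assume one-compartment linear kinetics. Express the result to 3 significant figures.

Vd(total) = 114 kg × 8.9 L/kg = 1015 L
LD = Vd · C_target = 1015 × 13 = 13200 mg
CL = 192 mL/min × 60/1000 = 11.52 L/h
Maintenance: replace elimination → rate = CL × Css = 11.52 × 13 = 149.8 mg/h

(a) 13200 mg; (b) 150 mg/h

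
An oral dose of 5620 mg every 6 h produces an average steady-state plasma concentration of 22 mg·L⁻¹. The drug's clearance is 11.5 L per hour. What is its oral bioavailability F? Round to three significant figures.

0.270

F·D/τ = CL·Css at steady state → F = CL·Css·τ / D.
F = 11.5 × 22 × 6 / 5620 = 0.270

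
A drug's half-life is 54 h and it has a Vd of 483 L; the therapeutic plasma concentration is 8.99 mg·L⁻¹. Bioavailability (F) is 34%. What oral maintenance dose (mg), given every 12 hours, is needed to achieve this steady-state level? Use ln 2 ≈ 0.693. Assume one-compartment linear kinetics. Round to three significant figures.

1970 mg

CL = ln 2 · Vd / t½ = 0.693 × 483.0 / 54 = 6.199 L/h
D = CL × Css × τ / F = 6.199 × 8.99 × 12 / 0.34 = 1967 mg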